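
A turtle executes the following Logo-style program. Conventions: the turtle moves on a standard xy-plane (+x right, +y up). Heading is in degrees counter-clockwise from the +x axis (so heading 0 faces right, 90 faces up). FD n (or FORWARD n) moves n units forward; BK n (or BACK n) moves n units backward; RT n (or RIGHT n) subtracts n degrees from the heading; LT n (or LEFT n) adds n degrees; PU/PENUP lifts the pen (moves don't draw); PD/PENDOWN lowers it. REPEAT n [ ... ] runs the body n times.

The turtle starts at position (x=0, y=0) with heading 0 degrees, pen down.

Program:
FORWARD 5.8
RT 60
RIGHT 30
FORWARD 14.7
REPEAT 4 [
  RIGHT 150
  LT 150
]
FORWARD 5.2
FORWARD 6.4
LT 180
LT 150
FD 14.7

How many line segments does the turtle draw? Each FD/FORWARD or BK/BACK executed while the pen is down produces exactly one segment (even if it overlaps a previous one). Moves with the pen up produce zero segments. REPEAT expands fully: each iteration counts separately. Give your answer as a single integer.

Answer: 5

Derivation:
Executing turtle program step by step:
Start: pos=(0,0), heading=0, pen down
FD 5.8: (0,0) -> (5.8,0) [heading=0, draw]
RT 60: heading 0 -> 300
RT 30: heading 300 -> 270
FD 14.7: (5.8,0) -> (5.8,-14.7) [heading=270, draw]
REPEAT 4 [
  -- iteration 1/4 --
  RT 150: heading 270 -> 120
  LT 150: heading 120 -> 270
  -- iteration 2/4 --
  RT 150: heading 270 -> 120
  LT 150: heading 120 -> 270
  -- iteration 3/4 --
  RT 150: heading 270 -> 120
  LT 150: heading 120 -> 270
  -- iteration 4/4 --
  RT 150: heading 270 -> 120
  LT 150: heading 120 -> 270
]
FD 5.2: (5.8,-14.7) -> (5.8,-19.9) [heading=270, draw]
FD 6.4: (5.8,-19.9) -> (5.8,-26.3) [heading=270, draw]
LT 180: heading 270 -> 90
LT 150: heading 90 -> 240
FD 14.7: (5.8,-26.3) -> (-1.55,-39.031) [heading=240, draw]
Final: pos=(-1.55,-39.031), heading=240, 5 segment(s) drawn
Segments drawn: 5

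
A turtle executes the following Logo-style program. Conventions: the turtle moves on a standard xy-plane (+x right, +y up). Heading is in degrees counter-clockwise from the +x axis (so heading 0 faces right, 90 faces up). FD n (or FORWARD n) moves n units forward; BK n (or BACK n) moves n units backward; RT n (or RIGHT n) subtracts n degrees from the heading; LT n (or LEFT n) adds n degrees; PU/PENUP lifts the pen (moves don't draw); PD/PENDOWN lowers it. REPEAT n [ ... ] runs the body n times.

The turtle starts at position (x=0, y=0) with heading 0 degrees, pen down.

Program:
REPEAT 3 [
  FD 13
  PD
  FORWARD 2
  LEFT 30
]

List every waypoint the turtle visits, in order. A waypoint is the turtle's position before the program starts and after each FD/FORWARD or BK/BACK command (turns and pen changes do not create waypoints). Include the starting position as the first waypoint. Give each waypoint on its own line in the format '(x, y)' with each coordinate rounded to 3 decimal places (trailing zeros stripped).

Answer: (0, 0)
(13, 0)
(15, 0)
(26.258, 6.5)
(27.99, 7.5)
(34.49, 18.758)
(35.49, 20.49)

Derivation:
Executing turtle program step by step:
Start: pos=(0,0), heading=0, pen down
REPEAT 3 [
  -- iteration 1/3 --
  FD 13: (0,0) -> (13,0) [heading=0, draw]
  PD: pen down
  FD 2: (13,0) -> (15,0) [heading=0, draw]
  LT 30: heading 0 -> 30
  -- iteration 2/3 --
  FD 13: (15,0) -> (26.258,6.5) [heading=30, draw]
  PD: pen down
  FD 2: (26.258,6.5) -> (27.99,7.5) [heading=30, draw]
  LT 30: heading 30 -> 60
  -- iteration 3/3 --
  FD 13: (27.99,7.5) -> (34.49,18.758) [heading=60, draw]
  PD: pen down
  FD 2: (34.49,18.758) -> (35.49,20.49) [heading=60, draw]
  LT 30: heading 60 -> 90
]
Final: pos=(35.49,20.49), heading=90, 6 segment(s) drawn
Waypoints (7 total):
(0, 0)
(13, 0)
(15, 0)
(26.258, 6.5)
(27.99, 7.5)
(34.49, 18.758)
(35.49, 20.49)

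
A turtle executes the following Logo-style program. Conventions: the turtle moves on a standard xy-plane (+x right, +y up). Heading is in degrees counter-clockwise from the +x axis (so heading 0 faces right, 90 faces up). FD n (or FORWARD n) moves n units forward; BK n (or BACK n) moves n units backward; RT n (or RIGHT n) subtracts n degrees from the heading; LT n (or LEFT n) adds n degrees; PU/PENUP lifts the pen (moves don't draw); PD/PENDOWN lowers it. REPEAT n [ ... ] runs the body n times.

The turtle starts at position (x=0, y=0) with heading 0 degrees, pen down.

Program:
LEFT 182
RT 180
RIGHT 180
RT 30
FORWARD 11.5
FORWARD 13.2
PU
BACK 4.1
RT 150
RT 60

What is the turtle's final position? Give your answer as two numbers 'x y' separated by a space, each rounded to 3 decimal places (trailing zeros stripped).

Executing turtle program step by step:
Start: pos=(0,0), heading=0, pen down
LT 182: heading 0 -> 182
RT 180: heading 182 -> 2
RT 180: heading 2 -> 182
RT 30: heading 182 -> 152
FD 11.5: (0,0) -> (-10.154,5.399) [heading=152, draw]
FD 13.2: (-10.154,5.399) -> (-21.809,11.596) [heading=152, draw]
PU: pen up
BK 4.1: (-21.809,11.596) -> (-18.189,9.671) [heading=152, move]
RT 150: heading 152 -> 2
RT 60: heading 2 -> 302
Final: pos=(-18.189,9.671), heading=302, 2 segment(s) drawn

Answer: -18.189 9.671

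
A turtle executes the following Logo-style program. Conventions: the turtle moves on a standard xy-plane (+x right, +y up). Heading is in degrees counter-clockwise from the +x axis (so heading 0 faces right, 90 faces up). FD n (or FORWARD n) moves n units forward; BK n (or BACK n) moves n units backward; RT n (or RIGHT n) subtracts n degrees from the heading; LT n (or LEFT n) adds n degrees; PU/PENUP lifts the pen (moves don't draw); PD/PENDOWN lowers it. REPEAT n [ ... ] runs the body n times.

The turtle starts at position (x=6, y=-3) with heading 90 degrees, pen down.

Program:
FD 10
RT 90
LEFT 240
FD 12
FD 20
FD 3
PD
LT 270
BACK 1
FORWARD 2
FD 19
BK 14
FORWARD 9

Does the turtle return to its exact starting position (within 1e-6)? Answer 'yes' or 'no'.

Answer: no

Derivation:
Executing turtle program step by step:
Start: pos=(6,-3), heading=90, pen down
FD 10: (6,-3) -> (6,7) [heading=90, draw]
RT 90: heading 90 -> 0
LT 240: heading 0 -> 240
FD 12: (6,7) -> (0,-3.392) [heading=240, draw]
FD 20: (0,-3.392) -> (-10,-20.713) [heading=240, draw]
FD 3: (-10,-20.713) -> (-11.5,-23.311) [heading=240, draw]
PD: pen down
LT 270: heading 240 -> 150
BK 1: (-11.5,-23.311) -> (-10.634,-23.811) [heading=150, draw]
FD 2: (-10.634,-23.811) -> (-12.366,-22.811) [heading=150, draw]
FD 19: (-12.366,-22.811) -> (-28.821,-13.311) [heading=150, draw]
BK 14: (-28.821,-13.311) -> (-16.696,-20.311) [heading=150, draw]
FD 9: (-16.696,-20.311) -> (-24.49,-15.811) [heading=150, draw]
Final: pos=(-24.49,-15.811), heading=150, 9 segment(s) drawn

Start position: (6, -3)
Final position: (-24.49, -15.811)
Distance = 33.072; >= 1e-6 -> NOT closed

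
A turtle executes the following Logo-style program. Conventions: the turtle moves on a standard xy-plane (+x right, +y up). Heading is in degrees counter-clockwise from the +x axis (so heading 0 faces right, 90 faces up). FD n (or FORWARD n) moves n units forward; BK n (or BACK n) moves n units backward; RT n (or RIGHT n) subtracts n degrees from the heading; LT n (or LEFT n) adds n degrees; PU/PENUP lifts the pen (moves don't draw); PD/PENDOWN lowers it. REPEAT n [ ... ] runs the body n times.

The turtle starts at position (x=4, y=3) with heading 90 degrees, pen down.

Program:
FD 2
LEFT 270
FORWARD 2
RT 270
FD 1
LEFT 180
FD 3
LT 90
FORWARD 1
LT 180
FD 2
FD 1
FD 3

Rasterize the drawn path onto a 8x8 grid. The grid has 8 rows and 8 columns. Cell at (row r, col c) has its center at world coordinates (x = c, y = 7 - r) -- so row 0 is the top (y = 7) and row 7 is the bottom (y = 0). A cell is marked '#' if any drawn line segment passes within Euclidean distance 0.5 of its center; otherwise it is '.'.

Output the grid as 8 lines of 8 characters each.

Segment 0: (4,3) -> (4,5)
Segment 1: (4,5) -> (6,5)
Segment 2: (6,5) -> (6,6)
Segment 3: (6,6) -> (6,3)
Segment 4: (6,3) -> (7,3)
Segment 5: (7,3) -> (5,3)
Segment 6: (5,3) -> (4,3)
Segment 7: (4,3) -> (1,3)

Answer: ........
......#.
....###.
....#.#.
.#######
........
........
........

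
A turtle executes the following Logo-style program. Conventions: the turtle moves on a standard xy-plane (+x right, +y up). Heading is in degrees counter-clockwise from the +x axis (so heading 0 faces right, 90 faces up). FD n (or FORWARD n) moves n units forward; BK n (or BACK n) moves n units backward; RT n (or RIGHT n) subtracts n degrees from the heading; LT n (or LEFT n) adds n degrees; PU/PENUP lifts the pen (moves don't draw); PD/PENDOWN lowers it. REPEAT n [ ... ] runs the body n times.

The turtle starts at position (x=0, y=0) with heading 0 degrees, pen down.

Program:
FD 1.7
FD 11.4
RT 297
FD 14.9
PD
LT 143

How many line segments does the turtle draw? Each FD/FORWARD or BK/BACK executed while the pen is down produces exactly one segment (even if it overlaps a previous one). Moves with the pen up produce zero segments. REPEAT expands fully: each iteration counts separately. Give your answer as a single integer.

Executing turtle program step by step:
Start: pos=(0,0), heading=0, pen down
FD 1.7: (0,0) -> (1.7,0) [heading=0, draw]
FD 11.4: (1.7,0) -> (13.1,0) [heading=0, draw]
RT 297: heading 0 -> 63
FD 14.9: (13.1,0) -> (19.864,13.276) [heading=63, draw]
PD: pen down
LT 143: heading 63 -> 206
Final: pos=(19.864,13.276), heading=206, 3 segment(s) drawn
Segments drawn: 3

Answer: 3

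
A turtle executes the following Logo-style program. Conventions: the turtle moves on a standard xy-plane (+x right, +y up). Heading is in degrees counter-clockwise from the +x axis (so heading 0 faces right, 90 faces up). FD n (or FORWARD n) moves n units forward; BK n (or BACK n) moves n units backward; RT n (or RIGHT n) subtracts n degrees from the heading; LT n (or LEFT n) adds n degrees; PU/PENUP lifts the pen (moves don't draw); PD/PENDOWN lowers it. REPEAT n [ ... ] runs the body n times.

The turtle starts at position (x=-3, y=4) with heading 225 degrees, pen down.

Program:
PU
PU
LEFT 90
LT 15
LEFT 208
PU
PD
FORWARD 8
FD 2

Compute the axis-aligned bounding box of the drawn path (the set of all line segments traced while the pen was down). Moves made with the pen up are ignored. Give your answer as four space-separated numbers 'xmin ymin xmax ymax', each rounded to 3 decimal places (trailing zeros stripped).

Answer: -12.994 4 -3 4.349

Derivation:
Executing turtle program step by step:
Start: pos=(-3,4), heading=225, pen down
PU: pen up
PU: pen up
LT 90: heading 225 -> 315
LT 15: heading 315 -> 330
LT 208: heading 330 -> 178
PU: pen up
PD: pen down
FD 8: (-3,4) -> (-10.995,4.279) [heading=178, draw]
FD 2: (-10.995,4.279) -> (-12.994,4.349) [heading=178, draw]
Final: pos=(-12.994,4.349), heading=178, 2 segment(s) drawn

Segment endpoints: x in {-12.994, -10.995, -3}, y in {4, 4.279, 4.349}
xmin=-12.994, ymin=4, xmax=-3, ymax=4.349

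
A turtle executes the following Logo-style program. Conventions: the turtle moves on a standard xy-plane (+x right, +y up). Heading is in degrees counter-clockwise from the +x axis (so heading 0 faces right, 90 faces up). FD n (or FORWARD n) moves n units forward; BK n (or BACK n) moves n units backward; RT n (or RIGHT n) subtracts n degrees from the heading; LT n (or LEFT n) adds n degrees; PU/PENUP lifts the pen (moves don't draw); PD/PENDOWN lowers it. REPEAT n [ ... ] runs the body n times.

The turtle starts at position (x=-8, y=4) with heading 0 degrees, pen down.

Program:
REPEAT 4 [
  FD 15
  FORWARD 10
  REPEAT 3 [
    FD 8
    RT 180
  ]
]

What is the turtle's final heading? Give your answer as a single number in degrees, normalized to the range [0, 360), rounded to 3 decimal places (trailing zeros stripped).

Answer: 0

Derivation:
Executing turtle program step by step:
Start: pos=(-8,4), heading=0, pen down
REPEAT 4 [
  -- iteration 1/4 --
  FD 15: (-8,4) -> (7,4) [heading=0, draw]
  FD 10: (7,4) -> (17,4) [heading=0, draw]
  REPEAT 3 [
    -- iteration 1/3 --
    FD 8: (17,4) -> (25,4) [heading=0, draw]
    RT 180: heading 0 -> 180
    -- iteration 2/3 --
    FD 8: (25,4) -> (17,4) [heading=180, draw]
    RT 180: heading 180 -> 0
    -- iteration 3/3 --
    FD 8: (17,4) -> (25,4) [heading=0, draw]
    RT 180: heading 0 -> 180
  ]
  -- iteration 2/4 --
  FD 15: (25,4) -> (10,4) [heading=180, draw]
  FD 10: (10,4) -> (0,4) [heading=180, draw]
  REPEAT 3 [
    -- iteration 1/3 --
    FD 8: (0,4) -> (-8,4) [heading=180, draw]
    RT 180: heading 180 -> 0
    -- iteration 2/3 --
    FD 8: (-8,4) -> (0,4) [heading=0, draw]
    RT 180: heading 0 -> 180
    -- iteration 3/3 --
    FD 8: (0,4) -> (-8,4) [heading=180, draw]
    RT 180: heading 180 -> 0
  ]
  -- iteration 3/4 --
  FD 15: (-8,4) -> (7,4) [heading=0, draw]
  FD 10: (7,4) -> (17,4) [heading=0, draw]
  REPEAT 3 [
    -- iteration 1/3 --
    FD 8: (17,4) -> (25,4) [heading=0, draw]
    RT 180: heading 0 -> 180
    -- iteration 2/3 --
    FD 8: (25,4) -> (17,4) [heading=180, draw]
    RT 180: heading 180 -> 0
    -- iteration 3/3 --
    FD 8: (17,4) -> (25,4) [heading=0, draw]
    RT 180: heading 0 -> 180
  ]
  -- iteration 4/4 --
  FD 15: (25,4) -> (10,4) [heading=180, draw]
  FD 10: (10,4) -> (0,4) [heading=180, draw]
  REPEAT 3 [
    -- iteration 1/3 --
    FD 8: (0,4) -> (-8,4) [heading=180, draw]
    RT 180: heading 180 -> 0
    -- iteration 2/3 --
    FD 8: (-8,4) -> (0,4) [heading=0, draw]
    RT 180: heading 0 -> 180
    -- iteration 3/3 --
    FD 8: (0,4) -> (-8,4) [heading=180, draw]
    RT 180: heading 180 -> 0
  ]
]
Final: pos=(-8,4), heading=0, 20 segment(s) drawn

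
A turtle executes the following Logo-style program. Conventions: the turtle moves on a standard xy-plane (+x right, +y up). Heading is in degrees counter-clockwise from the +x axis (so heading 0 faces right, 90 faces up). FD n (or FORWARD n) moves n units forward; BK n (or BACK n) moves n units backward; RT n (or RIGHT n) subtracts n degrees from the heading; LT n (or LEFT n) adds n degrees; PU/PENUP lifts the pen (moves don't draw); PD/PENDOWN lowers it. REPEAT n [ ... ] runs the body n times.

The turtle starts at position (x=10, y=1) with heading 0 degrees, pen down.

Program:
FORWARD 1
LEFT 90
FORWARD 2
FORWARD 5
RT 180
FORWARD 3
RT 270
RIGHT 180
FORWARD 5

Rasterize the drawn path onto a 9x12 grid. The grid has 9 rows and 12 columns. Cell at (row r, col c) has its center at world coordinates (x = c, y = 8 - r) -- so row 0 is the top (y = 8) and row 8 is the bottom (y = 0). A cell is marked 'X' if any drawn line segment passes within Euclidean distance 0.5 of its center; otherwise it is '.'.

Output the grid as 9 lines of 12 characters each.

Segment 0: (10,1) -> (11,1)
Segment 1: (11,1) -> (11,3)
Segment 2: (11,3) -> (11,8)
Segment 3: (11,8) -> (11,5)
Segment 4: (11,5) -> (6,5)

Answer: ...........X
...........X
...........X
......XXXXXX
...........X
...........X
...........X
..........XX
............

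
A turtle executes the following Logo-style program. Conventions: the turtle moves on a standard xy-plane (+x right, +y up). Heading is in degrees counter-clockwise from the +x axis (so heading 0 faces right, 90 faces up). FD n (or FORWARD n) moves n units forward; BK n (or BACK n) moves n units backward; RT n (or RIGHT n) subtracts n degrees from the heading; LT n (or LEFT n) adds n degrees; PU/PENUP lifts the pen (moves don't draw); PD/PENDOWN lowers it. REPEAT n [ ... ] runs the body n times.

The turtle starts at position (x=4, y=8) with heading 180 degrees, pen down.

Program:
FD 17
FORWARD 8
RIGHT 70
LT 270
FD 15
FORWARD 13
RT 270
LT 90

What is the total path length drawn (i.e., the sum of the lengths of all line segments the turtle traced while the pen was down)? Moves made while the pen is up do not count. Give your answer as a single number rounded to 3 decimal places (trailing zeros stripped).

Answer: 53

Derivation:
Executing turtle program step by step:
Start: pos=(4,8), heading=180, pen down
FD 17: (4,8) -> (-13,8) [heading=180, draw]
FD 8: (-13,8) -> (-21,8) [heading=180, draw]
RT 70: heading 180 -> 110
LT 270: heading 110 -> 20
FD 15: (-21,8) -> (-6.905,13.13) [heading=20, draw]
FD 13: (-6.905,13.13) -> (5.311,17.577) [heading=20, draw]
RT 270: heading 20 -> 110
LT 90: heading 110 -> 200
Final: pos=(5.311,17.577), heading=200, 4 segment(s) drawn

Segment lengths:
  seg 1: (4,8) -> (-13,8), length = 17
  seg 2: (-13,8) -> (-21,8), length = 8
  seg 3: (-21,8) -> (-6.905,13.13), length = 15
  seg 4: (-6.905,13.13) -> (5.311,17.577), length = 13
Total = 53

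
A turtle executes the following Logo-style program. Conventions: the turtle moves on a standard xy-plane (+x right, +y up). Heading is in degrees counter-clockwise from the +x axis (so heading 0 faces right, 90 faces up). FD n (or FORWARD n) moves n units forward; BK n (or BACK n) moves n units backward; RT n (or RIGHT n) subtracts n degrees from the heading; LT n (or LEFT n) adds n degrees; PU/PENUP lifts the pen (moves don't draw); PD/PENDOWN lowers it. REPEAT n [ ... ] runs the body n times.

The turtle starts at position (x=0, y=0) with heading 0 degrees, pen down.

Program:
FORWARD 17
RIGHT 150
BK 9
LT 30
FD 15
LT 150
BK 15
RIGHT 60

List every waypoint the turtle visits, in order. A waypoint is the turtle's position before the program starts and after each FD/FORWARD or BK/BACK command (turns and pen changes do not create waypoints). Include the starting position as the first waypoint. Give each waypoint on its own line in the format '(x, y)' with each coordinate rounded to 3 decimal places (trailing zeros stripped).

Executing turtle program step by step:
Start: pos=(0,0), heading=0, pen down
FD 17: (0,0) -> (17,0) [heading=0, draw]
RT 150: heading 0 -> 210
BK 9: (17,0) -> (24.794,4.5) [heading=210, draw]
LT 30: heading 210 -> 240
FD 15: (24.794,4.5) -> (17.294,-8.49) [heading=240, draw]
LT 150: heading 240 -> 30
BK 15: (17.294,-8.49) -> (4.304,-15.99) [heading=30, draw]
RT 60: heading 30 -> 330
Final: pos=(4.304,-15.99), heading=330, 4 segment(s) drawn
Waypoints (5 total):
(0, 0)
(17, 0)
(24.794, 4.5)
(17.294, -8.49)
(4.304, -15.99)

Answer: (0, 0)
(17, 0)
(24.794, 4.5)
(17.294, -8.49)
(4.304, -15.99)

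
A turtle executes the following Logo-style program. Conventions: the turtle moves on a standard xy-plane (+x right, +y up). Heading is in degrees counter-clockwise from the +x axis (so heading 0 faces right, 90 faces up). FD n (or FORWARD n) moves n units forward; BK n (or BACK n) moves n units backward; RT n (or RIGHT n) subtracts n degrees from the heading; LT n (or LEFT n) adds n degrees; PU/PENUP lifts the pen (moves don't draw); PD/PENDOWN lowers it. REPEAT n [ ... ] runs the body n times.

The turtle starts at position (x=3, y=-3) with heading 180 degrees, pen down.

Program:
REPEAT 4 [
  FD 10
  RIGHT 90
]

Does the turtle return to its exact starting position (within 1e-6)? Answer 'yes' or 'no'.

Executing turtle program step by step:
Start: pos=(3,-3), heading=180, pen down
REPEAT 4 [
  -- iteration 1/4 --
  FD 10: (3,-3) -> (-7,-3) [heading=180, draw]
  RT 90: heading 180 -> 90
  -- iteration 2/4 --
  FD 10: (-7,-3) -> (-7,7) [heading=90, draw]
  RT 90: heading 90 -> 0
  -- iteration 3/4 --
  FD 10: (-7,7) -> (3,7) [heading=0, draw]
  RT 90: heading 0 -> 270
  -- iteration 4/4 --
  FD 10: (3,7) -> (3,-3) [heading=270, draw]
  RT 90: heading 270 -> 180
]
Final: pos=(3,-3), heading=180, 4 segment(s) drawn

Start position: (3, -3)
Final position: (3, -3)
Distance = 0; < 1e-6 -> CLOSED

Answer: yes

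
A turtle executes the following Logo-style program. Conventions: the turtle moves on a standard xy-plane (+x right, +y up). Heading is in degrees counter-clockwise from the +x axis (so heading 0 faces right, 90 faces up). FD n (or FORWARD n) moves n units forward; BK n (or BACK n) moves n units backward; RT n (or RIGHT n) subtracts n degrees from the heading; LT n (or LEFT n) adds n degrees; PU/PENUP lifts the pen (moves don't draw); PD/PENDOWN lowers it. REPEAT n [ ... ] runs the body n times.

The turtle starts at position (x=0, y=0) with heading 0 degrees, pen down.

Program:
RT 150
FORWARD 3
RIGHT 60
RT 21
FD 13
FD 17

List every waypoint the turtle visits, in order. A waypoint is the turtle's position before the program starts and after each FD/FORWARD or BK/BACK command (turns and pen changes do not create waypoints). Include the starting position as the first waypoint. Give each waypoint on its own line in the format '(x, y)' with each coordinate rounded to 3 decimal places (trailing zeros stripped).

Executing turtle program step by step:
Start: pos=(0,0), heading=0, pen down
RT 150: heading 0 -> 210
FD 3: (0,0) -> (-2.598,-1.5) [heading=210, draw]
RT 60: heading 210 -> 150
RT 21: heading 150 -> 129
FD 13: (-2.598,-1.5) -> (-10.779,8.603) [heading=129, draw]
FD 17: (-10.779,8.603) -> (-21.478,21.814) [heading=129, draw]
Final: pos=(-21.478,21.814), heading=129, 3 segment(s) drawn
Waypoints (4 total):
(0, 0)
(-2.598, -1.5)
(-10.779, 8.603)
(-21.478, 21.814)

Answer: (0, 0)
(-2.598, -1.5)
(-10.779, 8.603)
(-21.478, 21.814)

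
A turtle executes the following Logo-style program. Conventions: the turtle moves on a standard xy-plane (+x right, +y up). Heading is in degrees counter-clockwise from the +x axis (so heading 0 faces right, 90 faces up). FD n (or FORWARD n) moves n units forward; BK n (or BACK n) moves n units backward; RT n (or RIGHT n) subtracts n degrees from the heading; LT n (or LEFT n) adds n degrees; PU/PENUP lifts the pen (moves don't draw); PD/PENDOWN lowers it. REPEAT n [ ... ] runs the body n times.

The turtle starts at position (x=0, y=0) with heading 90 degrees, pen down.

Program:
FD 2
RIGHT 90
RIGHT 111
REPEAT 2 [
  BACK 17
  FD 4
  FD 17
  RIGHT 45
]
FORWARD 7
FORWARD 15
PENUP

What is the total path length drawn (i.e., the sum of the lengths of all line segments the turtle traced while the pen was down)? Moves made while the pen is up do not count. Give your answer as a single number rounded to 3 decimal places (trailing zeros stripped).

Answer: 100

Derivation:
Executing turtle program step by step:
Start: pos=(0,0), heading=90, pen down
FD 2: (0,0) -> (0,2) [heading=90, draw]
RT 90: heading 90 -> 0
RT 111: heading 0 -> 249
REPEAT 2 [
  -- iteration 1/2 --
  BK 17: (0,2) -> (6.092,17.871) [heading=249, draw]
  FD 4: (6.092,17.871) -> (4.659,14.137) [heading=249, draw]
  FD 17: (4.659,14.137) -> (-1.433,-1.734) [heading=249, draw]
  RT 45: heading 249 -> 204
  -- iteration 2/2 --
  BK 17: (-1.433,-1.734) -> (14.097,5.18) [heading=204, draw]
  FD 4: (14.097,5.18) -> (10.443,3.553) [heading=204, draw]
  FD 17: (10.443,3.553) -> (-5.088,-3.361) [heading=204, draw]
  RT 45: heading 204 -> 159
]
FD 7: (-5.088,-3.361) -> (-11.623,-0.853) [heading=159, draw]
FD 15: (-11.623,-0.853) -> (-25.626,4.523) [heading=159, draw]
PU: pen up
Final: pos=(-25.626,4.523), heading=159, 9 segment(s) drawn

Segment lengths:
  seg 1: (0,0) -> (0,2), length = 2
  seg 2: (0,2) -> (6.092,17.871), length = 17
  seg 3: (6.092,17.871) -> (4.659,14.137), length = 4
  seg 4: (4.659,14.137) -> (-1.433,-1.734), length = 17
  seg 5: (-1.433,-1.734) -> (14.097,5.18), length = 17
  seg 6: (14.097,5.18) -> (10.443,3.553), length = 4
  seg 7: (10.443,3.553) -> (-5.088,-3.361), length = 17
  seg 8: (-5.088,-3.361) -> (-11.623,-0.853), length = 7
  seg 9: (-11.623,-0.853) -> (-25.626,4.523), length = 15
Total = 100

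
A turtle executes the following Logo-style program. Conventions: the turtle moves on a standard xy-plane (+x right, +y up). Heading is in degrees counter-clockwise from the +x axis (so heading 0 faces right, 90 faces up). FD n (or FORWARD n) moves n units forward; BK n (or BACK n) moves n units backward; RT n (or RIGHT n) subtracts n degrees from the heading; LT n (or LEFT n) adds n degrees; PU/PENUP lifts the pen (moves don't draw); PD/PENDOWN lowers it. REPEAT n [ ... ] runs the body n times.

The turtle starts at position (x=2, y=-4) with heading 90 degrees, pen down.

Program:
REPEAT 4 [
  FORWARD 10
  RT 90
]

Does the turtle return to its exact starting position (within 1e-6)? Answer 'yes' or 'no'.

Answer: yes

Derivation:
Executing turtle program step by step:
Start: pos=(2,-4), heading=90, pen down
REPEAT 4 [
  -- iteration 1/4 --
  FD 10: (2,-4) -> (2,6) [heading=90, draw]
  RT 90: heading 90 -> 0
  -- iteration 2/4 --
  FD 10: (2,6) -> (12,6) [heading=0, draw]
  RT 90: heading 0 -> 270
  -- iteration 3/4 --
  FD 10: (12,6) -> (12,-4) [heading=270, draw]
  RT 90: heading 270 -> 180
  -- iteration 4/4 --
  FD 10: (12,-4) -> (2,-4) [heading=180, draw]
  RT 90: heading 180 -> 90
]
Final: pos=(2,-4), heading=90, 4 segment(s) drawn

Start position: (2, -4)
Final position: (2, -4)
Distance = 0; < 1e-6 -> CLOSED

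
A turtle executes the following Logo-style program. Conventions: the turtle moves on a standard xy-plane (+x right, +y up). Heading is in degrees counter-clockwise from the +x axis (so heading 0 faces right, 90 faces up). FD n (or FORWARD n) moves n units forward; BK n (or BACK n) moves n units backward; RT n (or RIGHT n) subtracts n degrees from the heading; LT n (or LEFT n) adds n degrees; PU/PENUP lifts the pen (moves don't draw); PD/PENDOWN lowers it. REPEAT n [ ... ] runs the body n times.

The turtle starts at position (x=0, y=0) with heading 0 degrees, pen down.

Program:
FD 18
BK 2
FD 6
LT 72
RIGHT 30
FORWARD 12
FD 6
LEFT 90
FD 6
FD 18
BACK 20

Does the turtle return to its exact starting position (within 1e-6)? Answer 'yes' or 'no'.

Answer: no

Derivation:
Executing turtle program step by step:
Start: pos=(0,0), heading=0, pen down
FD 18: (0,0) -> (18,0) [heading=0, draw]
BK 2: (18,0) -> (16,0) [heading=0, draw]
FD 6: (16,0) -> (22,0) [heading=0, draw]
LT 72: heading 0 -> 72
RT 30: heading 72 -> 42
FD 12: (22,0) -> (30.918,8.03) [heading=42, draw]
FD 6: (30.918,8.03) -> (35.377,12.044) [heading=42, draw]
LT 90: heading 42 -> 132
FD 6: (35.377,12.044) -> (31.362,16.503) [heading=132, draw]
FD 18: (31.362,16.503) -> (19.317,29.88) [heading=132, draw]
BK 20: (19.317,29.88) -> (32.7,15.017) [heading=132, draw]
Final: pos=(32.7,15.017), heading=132, 8 segment(s) drawn

Start position: (0, 0)
Final position: (32.7, 15.017)
Distance = 35.983; >= 1e-6 -> NOT closed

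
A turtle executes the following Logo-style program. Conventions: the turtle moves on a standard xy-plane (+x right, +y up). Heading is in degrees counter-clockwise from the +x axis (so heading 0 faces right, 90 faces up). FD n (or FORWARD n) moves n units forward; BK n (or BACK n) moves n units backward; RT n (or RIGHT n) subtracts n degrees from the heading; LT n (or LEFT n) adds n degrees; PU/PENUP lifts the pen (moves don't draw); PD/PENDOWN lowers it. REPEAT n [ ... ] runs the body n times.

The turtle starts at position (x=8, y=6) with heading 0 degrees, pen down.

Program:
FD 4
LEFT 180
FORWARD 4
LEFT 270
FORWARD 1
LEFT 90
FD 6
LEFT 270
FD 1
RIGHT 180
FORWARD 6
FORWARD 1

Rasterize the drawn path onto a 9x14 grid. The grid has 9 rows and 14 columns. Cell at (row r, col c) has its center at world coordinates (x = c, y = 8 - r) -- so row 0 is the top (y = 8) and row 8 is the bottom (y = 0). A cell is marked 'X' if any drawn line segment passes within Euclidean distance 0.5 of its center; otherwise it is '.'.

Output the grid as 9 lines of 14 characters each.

Segment 0: (8,6) -> (12,6)
Segment 1: (12,6) -> (8,6)
Segment 2: (8,6) -> (8,7)
Segment 3: (8,7) -> (2,7)
Segment 4: (2,7) -> (2,8)
Segment 5: (2,8) -> (2,2)
Segment 6: (2,2) -> (2,1)

Answer: ..X...........
..XXXXXXX.....
..X.....XXXXX.
..X...........
..X...........
..X...........
..X...........
..X...........
..............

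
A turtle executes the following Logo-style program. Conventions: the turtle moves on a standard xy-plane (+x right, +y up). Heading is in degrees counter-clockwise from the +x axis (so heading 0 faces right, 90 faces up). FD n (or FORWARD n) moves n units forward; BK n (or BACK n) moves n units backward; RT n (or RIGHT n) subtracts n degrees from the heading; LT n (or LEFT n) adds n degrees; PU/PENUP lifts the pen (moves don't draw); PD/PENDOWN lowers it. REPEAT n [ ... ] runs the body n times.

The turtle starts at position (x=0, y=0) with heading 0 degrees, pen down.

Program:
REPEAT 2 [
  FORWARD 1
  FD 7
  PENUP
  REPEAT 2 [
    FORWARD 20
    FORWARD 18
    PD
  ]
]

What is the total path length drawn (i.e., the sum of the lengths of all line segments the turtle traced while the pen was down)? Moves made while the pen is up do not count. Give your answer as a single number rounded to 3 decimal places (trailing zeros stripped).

Answer: 92

Derivation:
Executing turtle program step by step:
Start: pos=(0,0), heading=0, pen down
REPEAT 2 [
  -- iteration 1/2 --
  FD 1: (0,0) -> (1,0) [heading=0, draw]
  FD 7: (1,0) -> (8,0) [heading=0, draw]
  PU: pen up
  REPEAT 2 [
    -- iteration 1/2 --
    FD 20: (8,0) -> (28,0) [heading=0, move]
    FD 18: (28,0) -> (46,0) [heading=0, move]
    PD: pen down
    -- iteration 2/2 --
    FD 20: (46,0) -> (66,0) [heading=0, draw]
    FD 18: (66,0) -> (84,0) [heading=0, draw]
    PD: pen down
  ]
  -- iteration 2/2 --
  FD 1: (84,0) -> (85,0) [heading=0, draw]
  FD 7: (85,0) -> (92,0) [heading=0, draw]
  PU: pen up
  REPEAT 2 [
    -- iteration 1/2 --
    FD 20: (92,0) -> (112,0) [heading=0, move]
    FD 18: (112,0) -> (130,0) [heading=0, move]
    PD: pen down
    -- iteration 2/2 --
    FD 20: (130,0) -> (150,0) [heading=0, draw]
    FD 18: (150,0) -> (168,0) [heading=0, draw]
    PD: pen down
  ]
]
Final: pos=(168,0), heading=0, 8 segment(s) drawn

Segment lengths:
  seg 1: (0,0) -> (1,0), length = 1
  seg 2: (1,0) -> (8,0), length = 7
  seg 3: (46,0) -> (66,0), length = 20
  seg 4: (66,0) -> (84,0), length = 18
  seg 5: (84,0) -> (85,0), length = 1
  seg 6: (85,0) -> (92,0), length = 7
  seg 7: (130,0) -> (150,0), length = 20
  seg 8: (150,0) -> (168,0), length = 18
Total = 92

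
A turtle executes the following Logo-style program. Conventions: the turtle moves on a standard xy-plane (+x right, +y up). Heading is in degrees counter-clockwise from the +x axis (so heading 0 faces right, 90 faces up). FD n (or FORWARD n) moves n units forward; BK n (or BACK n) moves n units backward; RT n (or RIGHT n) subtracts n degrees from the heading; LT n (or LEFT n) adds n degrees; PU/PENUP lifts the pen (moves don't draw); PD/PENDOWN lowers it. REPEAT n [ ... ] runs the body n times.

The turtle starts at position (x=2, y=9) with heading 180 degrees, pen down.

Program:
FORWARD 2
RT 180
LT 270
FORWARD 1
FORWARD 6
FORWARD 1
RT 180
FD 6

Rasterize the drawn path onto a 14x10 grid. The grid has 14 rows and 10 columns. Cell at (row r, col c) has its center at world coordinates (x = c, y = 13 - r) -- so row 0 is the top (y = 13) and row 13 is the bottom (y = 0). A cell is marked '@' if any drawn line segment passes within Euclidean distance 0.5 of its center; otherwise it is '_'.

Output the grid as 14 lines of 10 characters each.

Answer: __________
__________
__________
__________
@@@_______
@_________
@_________
@_________
@_________
@_________
@_________
@_________
@_________
__________

Derivation:
Segment 0: (2,9) -> (0,9)
Segment 1: (0,9) -> (-0,8)
Segment 2: (-0,8) -> (-0,2)
Segment 3: (-0,2) -> (-0,1)
Segment 4: (-0,1) -> (-0,7)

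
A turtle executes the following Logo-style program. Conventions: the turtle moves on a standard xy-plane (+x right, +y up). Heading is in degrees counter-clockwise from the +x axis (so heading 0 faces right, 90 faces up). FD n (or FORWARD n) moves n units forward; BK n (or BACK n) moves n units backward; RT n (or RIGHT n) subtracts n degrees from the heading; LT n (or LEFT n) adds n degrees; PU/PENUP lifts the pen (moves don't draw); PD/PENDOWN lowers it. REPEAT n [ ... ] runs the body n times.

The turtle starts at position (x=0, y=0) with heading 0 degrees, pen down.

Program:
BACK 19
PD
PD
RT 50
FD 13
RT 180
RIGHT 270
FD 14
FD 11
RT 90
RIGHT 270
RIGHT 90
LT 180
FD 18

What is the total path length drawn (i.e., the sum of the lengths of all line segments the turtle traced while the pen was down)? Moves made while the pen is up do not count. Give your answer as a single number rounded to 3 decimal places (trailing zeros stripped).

Executing turtle program step by step:
Start: pos=(0,0), heading=0, pen down
BK 19: (0,0) -> (-19,0) [heading=0, draw]
PD: pen down
PD: pen down
RT 50: heading 0 -> 310
FD 13: (-19,0) -> (-10.644,-9.959) [heading=310, draw]
RT 180: heading 310 -> 130
RT 270: heading 130 -> 220
FD 14: (-10.644,-9.959) -> (-21.368,-18.958) [heading=220, draw]
FD 11: (-21.368,-18.958) -> (-29.795,-26.028) [heading=220, draw]
RT 90: heading 220 -> 130
RT 270: heading 130 -> 220
RT 90: heading 220 -> 130
LT 180: heading 130 -> 310
FD 18: (-29.795,-26.028) -> (-18.225,-39.817) [heading=310, draw]
Final: pos=(-18.225,-39.817), heading=310, 5 segment(s) drawn

Segment lengths:
  seg 1: (0,0) -> (-19,0), length = 19
  seg 2: (-19,0) -> (-10.644,-9.959), length = 13
  seg 3: (-10.644,-9.959) -> (-21.368,-18.958), length = 14
  seg 4: (-21.368,-18.958) -> (-29.795,-26.028), length = 11
  seg 5: (-29.795,-26.028) -> (-18.225,-39.817), length = 18
Total = 75

Answer: 75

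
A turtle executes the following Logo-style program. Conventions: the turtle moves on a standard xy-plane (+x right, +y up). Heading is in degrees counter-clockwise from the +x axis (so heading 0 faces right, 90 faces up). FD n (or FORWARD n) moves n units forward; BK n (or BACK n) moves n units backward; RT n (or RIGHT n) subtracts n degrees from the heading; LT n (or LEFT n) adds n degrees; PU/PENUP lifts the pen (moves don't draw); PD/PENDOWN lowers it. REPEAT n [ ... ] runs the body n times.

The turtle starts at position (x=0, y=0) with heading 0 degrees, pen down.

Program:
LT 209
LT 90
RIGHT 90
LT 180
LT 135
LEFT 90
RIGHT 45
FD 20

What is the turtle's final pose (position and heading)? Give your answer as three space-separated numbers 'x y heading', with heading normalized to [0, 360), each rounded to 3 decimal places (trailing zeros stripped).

Executing turtle program step by step:
Start: pos=(0,0), heading=0, pen down
LT 209: heading 0 -> 209
LT 90: heading 209 -> 299
RT 90: heading 299 -> 209
LT 180: heading 209 -> 29
LT 135: heading 29 -> 164
LT 90: heading 164 -> 254
RT 45: heading 254 -> 209
FD 20: (0,0) -> (-17.492,-9.696) [heading=209, draw]
Final: pos=(-17.492,-9.696), heading=209, 1 segment(s) drawn

Answer: -17.492 -9.696 209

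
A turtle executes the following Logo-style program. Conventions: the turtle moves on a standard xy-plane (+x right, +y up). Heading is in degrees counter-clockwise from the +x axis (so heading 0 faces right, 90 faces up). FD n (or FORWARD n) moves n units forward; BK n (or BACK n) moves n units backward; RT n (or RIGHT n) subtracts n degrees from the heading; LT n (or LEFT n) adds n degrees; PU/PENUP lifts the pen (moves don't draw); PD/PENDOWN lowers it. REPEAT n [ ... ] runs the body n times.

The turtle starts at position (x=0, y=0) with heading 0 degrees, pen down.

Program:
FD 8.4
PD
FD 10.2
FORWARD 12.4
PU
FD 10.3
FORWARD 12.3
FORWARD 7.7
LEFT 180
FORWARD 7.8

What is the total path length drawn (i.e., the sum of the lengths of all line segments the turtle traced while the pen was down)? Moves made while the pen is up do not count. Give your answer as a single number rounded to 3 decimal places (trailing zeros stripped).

Executing turtle program step by step:
Start: pos=(0,0), heading=0, pen down
FD 8.4: (0,0) -> (8.4,0) [heading=0, draw]
PD: pen down
FD 10.2: (8.4,0) -> (18.6,0) [heading=0, draw]
FD 12.4: (18.6,0) -> (31,0) [heading=0, draw]
PU: pen up
FD 10.3: (31,0) -> (41.3,0) [heading=0, move]
FD 12.3: (41.3,0) -> (53.6,0) [heading=0, move]
FD 7.7: (53.6,0) -> (61.3,0) [heading=0, move]
LT 180: heading 0 -> 180
FD 7.8: (61.3,0) -> (53.5,0) [heading=180, move]
Final: pos=(53.5,0), heading=180, 3 segment(s) drawn

Segment lengths:
  seg 1: (0,0) -> (8.4,0), length = 8.4
  seg 2: (8.4,0) -> (18.6,0), length = 10.2
  seg 3: (18.6,0) -> (31,0), length = 12.4
Total = 31

Answer: 31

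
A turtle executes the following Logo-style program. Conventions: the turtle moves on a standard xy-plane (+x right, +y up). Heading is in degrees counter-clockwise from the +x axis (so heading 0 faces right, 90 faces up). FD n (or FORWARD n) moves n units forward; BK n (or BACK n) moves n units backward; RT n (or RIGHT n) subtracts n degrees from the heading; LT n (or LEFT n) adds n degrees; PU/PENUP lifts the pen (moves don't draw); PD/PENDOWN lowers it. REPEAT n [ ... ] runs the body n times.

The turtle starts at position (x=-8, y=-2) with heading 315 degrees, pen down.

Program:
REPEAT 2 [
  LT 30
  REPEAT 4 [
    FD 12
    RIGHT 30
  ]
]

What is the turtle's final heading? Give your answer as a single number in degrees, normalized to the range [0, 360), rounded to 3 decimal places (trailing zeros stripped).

Executing turtle program step by step:
Start: pos=(-8,-2), heading=315, pen down
REPEAT 2 [
  -- iteration 1/2 --
  LT 30: heading 315 -> 345
  REPEAT 4 [
    -- iteration 1/4 --
    FD 12: (-8,-2) -> (3.591,-5.106) [heading=345, draw]
    RT 30: heading 345 -> 315
    -- iteration 2/4 --
    FD 12: (3.591,-5.106) -> (12.076,-13.591) [heading=315, draw]
    RT 30: heading 315 -> 285
    -- iteration 3/4 --
    FD 12: (12.076,-13.591) -> (15.182,-25.182) [heading=285, draw]
    RT 30: heading 285 -> 255
    -- iteration 4/4 --
    FD 12: (15.182,-25.182) -> (12.076,-36.773) [heading=255, draw]
    RT 30: heading 255 -> 225
  ]
  -- iteration 2/2 --
  LT 30: heading 225 -> 255
  REPEAT 4 [
    -- iteration 1/4 --
    FD 12: (12.076,-36.773) -> (8.971,-48.364) [heading=255, draw]
    RT 30: heading 255 -> 225
    -- iteration 2/4 --
    FD 12: (8.971,-48.364) -> (0.485,-56.85) [heading=225, draw]
    RT 30: heading 225 -> 195
    -- iteration 3/4 --
    FD 12: (0.485,-56.85) -> (-11.106,-59.956) [heading=195, draw]
    RT 30: heading 195 -> 165
    -- iteration 4/4 --
    FD 12: (-11.106,-59.956) -> (-22.697,-56.85) [heading=165, draw]
    RT 30: heading 165 -> 135
  ]
]
Final: pos=(-22.697,-56.85), heading=135, 8 segment(s) drawn

Answer: 135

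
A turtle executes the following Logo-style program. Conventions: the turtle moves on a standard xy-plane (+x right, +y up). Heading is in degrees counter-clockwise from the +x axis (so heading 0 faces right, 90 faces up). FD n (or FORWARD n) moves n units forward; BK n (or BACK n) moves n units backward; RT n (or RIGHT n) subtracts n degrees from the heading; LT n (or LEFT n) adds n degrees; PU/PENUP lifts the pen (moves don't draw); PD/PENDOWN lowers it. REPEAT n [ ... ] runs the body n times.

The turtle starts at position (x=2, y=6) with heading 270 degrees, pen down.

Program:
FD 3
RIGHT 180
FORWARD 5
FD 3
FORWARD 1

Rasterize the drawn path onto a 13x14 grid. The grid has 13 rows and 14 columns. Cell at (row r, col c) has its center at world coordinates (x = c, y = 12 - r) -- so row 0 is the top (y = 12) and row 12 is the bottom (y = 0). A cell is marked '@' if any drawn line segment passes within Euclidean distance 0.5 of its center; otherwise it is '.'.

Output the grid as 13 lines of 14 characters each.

Segment 0: (2,6) -> (2,3)
Segment 1: (2,3) -> (2,8)
Segment 2: (2,8) -> (2,11)
Segment 3: (2,11) -> (2,12)

Answer: ..@...........
..@...........
..@...........
..@...........
..@...........
..@...........
..@...........
..@...........
..@...........
..@...........
..............
..............
..............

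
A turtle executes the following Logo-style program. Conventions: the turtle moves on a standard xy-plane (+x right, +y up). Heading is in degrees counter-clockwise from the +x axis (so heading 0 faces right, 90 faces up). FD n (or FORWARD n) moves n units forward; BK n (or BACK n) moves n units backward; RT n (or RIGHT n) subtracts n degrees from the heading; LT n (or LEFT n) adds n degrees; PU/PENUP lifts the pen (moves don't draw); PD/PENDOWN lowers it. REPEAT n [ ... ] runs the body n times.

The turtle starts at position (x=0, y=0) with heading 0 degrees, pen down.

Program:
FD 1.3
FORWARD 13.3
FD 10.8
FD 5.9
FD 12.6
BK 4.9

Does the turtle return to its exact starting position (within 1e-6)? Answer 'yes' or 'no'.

Executing turtle program step by step:
Start: pos=(0,0), heading=0, pen down
FD 1.3: (0,0) -> (1.3,0) [heading=0, draw]
FD 13.3: (1.3,0) -> (14.6,0) [heading=0, draw]
FD 10.8: (14.6,0) -> (25.4,0) [heading=0, draw]
FD 5.9: (25.4,0) -> (31.3,0) [heading=0, draw]
FD 12.6: (31.3,0) -> (43.9,0) [heading=0, draw]
BK 4.9: (43.9,0) -> (39,0) [heading=0, draw]
Final: pos=(39,0), heading=0, 6 segment(s) drawn

Start position: (0, 0)
Final position: (39, 0)
Distance = 39; >= 1e-6 -> NOT closed

Answer: no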